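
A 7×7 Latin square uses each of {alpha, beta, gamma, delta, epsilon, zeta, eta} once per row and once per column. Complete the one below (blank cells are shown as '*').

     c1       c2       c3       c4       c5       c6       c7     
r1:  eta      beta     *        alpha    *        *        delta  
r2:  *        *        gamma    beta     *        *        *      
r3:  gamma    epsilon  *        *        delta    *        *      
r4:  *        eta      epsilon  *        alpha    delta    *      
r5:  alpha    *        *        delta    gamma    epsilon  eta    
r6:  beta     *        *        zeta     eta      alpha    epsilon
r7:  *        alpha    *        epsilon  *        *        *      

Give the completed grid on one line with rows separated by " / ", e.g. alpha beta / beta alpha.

eta beta zeta alpha epsilon gamma delta / epsilon delta gamma beta zeta eta alpha / gamma epsilon alpha eta delta beta zeta / zeta eta epsilon gamma alpha delta beta / alpha zeta beta delta gamma epsilon eta / beta gamma delta zeta eta alpha epsilon / delta alpha eta epsilon beta zeta gamma

(r1,c3): row 1 has {alpha,beta,delta,eta}; column 3 has {gamma,epsilon}, so it must be zeta.
(r1,c5): row 1 has {alpha,beta,delta,zeta,eta}; column 5 has {alpha,gamma,delta,eta}, so it must be epsilon.
(r1,c6): row 1 has {alpha,beta,delta,epsilon,zeta,eta}; column 6 has {alpha,delta,epsilon}, so it must be gamma.
(r2,c5): row 2 has {beta,gamma}; column 5 has {alpha,gamma,delta,epsilon,eta}, so it must be zeta.
(r2,c6): row 2 has {beta,gamma,zeta}; column 6 has {alpha,gamma,delta,epsilon}, so it must be eta.
(r2,c7): row 2 has {beta,gamma,zeta,eta}; column 7 has {delta,epsilon,eta}, so it must be alpha.
(r3,c4): row 3 has {gamma,delta,epsilon}; column 4 has {alpha,beta,delta,epsilon,zeta}, so it must be eta.
(r4,c1): row 4 has {alpha,delta,epsilon,eta}; column 1 has {alpha,beta,gamma,eta}, so it must be zeta.
(r4,c4): row 4 has {alpha,delta,epsilon,zeta,eta}; column 4 has {alpha,beta,delta,epsilon,zeta,eta}, so it must be gamma.
(r4,c7): row 4 has {alpha,gamma,delta,epsilon,zeta,eta}; column 7 has {alpha,delta,epsilon,eta}, so it must be beta.
(r5,c2): row 5 has {alpha,gamma,delta,epsilon,eta}; column 2 has {alpha,beta,epsilon,eta}, so it must be zeta.
(r5,c3): row 5 has {alpha,gamma,delta,epsilon,zeta,eta}; column 3 has {gamma,epsilon,zeta}, so it must be beta.
(r6,c3): row 6 has {alpha,beta,epsilon,zeta,eta}; column 3 has {beta,gamma,epsilon,zeta}, so it must be delta.
(r7,c1): row 7 has {alpha,epsilon}; column 1 has {alpha,beta,gamma,zeta,eta}, so it must be delta.
(r7,c3): row 7 has {alpha,delta,epsilon}; column 3 has {beta,gamma,delta,epsilon,zeta}, so it must be eta.
(r7,c5): row 7 has {alpha,delta,epsilon,eta}; column 5 has {alpha,gamma,delta,epsilon,zeta,eta}, so it must be beta.
(r7,c6): row 7 has {alpha,beta,delta,epsilon,eta}; column 6 has {alpha,gamma,delta,epsilon,eta}, so it must be zeta.
(r7,c7): row 7 has {alpha,beta,delta,epsilon,zeta,eta}; column 7 has {alpha,beta,delta,epsilon,eta}, so it must be gamma.
(r2,c1): row 2 has {alpha,beta,gamma,zeta,eta}; column 1 has {alpha,beta,gamma,delta,zeta,eta}, so it must be epsilon.
(r2,c2): row 2 has {alpha,beta,gamma,epsilon,zeta,eta}; column 2 has {alpha,beta,epsilon,zeta,eta}, so it must be delta.
(r3,c3): row 3 has {gamma,delta,epsilon,eta}; column 3 has {beta,gamma,delta,epsilon,zeta,eta}, so it must be alpha.
(r3,c6): row 3 has {alpha,gamma,delta,epsilon,eta}; column 6 has {alpha,gamma,delta,epsilon,zeta,eta}, so it must be beta.
(r3,c7): row 3 has {alpha,beta,gamma,delta,epsilon,eta}; column 7 has {alpha,beta,gamma,delta,epsilon,eta}, so it must be zeta.
(r6,c2): row 6 has {alpha,beta,delta,epsilon,zeta,eta}; column 2 has {alpha,beta,delta,epsilon,zeta,eta}, so it must be gamma.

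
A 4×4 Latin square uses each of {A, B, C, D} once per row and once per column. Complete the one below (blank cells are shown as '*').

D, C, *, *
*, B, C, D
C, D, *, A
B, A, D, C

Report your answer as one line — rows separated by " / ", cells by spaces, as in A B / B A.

D C A B / A B C D / C D B A / B A D C

Cell (r1,c4): row 1 has {C,D}; column 4 has {A,C,D} → B.
Cell (r2,c1): row 2 has {B,C,D}; column 1 has {B,C,D} → A.
Cell (r3,c3): row 3 has {A,C,D}; column 3 has {C,D} → B.
Cell (r1,c3): row 1 has {B,C,D}; column 3 has {B,C,D} → A.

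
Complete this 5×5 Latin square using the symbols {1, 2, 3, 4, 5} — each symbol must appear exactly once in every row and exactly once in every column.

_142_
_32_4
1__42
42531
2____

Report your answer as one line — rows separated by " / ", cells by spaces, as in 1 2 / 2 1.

(r2,c1) = 5
(r2,c4) = 1
(r3,c2) = 5
(r3,c3) = 3
(r5,c2) = 4
(r5,c3) = 1
(r5,c4) = 5
(r5,c5) = 3
(r1,c1) = 3
(r1,c5) = 5

3 1 4 2 5 / 5 3 2 1 4 / 1 5 3 4 2 / 4 2 5 3 1 / 2 4 1 5 3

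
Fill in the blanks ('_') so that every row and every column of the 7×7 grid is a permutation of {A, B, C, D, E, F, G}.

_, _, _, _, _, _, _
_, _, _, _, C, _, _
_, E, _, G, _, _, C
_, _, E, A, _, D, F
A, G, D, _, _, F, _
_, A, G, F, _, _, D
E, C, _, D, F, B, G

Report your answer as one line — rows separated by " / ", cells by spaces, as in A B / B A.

D F C E A G B / G D F B C E A / F E B G D A C / C B E A G D F / A G D C B F E / B A G F E C D / E C A D F B G

row 3 has {C,E,G}; column 6 has {B,D,F} — only A is left for (r3,c6).
row 4 has {A,D,E,F}; column 2 has {A,C,E,G} — only B is left for (r4,c2).
row 4 has {A,B,D,E,F}; column 5 has {C,F} — only G is left for (r4,c5).
row 7 has {B,C,D,E,F,G}; column 3 has {D,E,G} — only A is left for (r7,c3).
row 4 has {A,B,D,E,F,G}; column 1 has {A,E} — only C is left for (r4,c1).
row 6 has {A,D,F,G}; column 1 has {A,C,E} — only B is left for (r6,c1).
row 6 has {A,B,D,F,G}; column 5 has {C,F,G} — only E is left for (r6,c5).
row 6 has {A,B,D,E,F,G}; column 6 has {A,B,D,F} — only C is left for (r6,c6).
row 5 has {A,D,F,G}; column 5 has {C,E,F,G} — only B is left for (r5,c5).
row 5 has {A,B,D,F,G}; column 7 has {C,D,F,G} — only E is left for (r5,c7).
row 3 has {A,C,E,G}; column 5 has {B,C,E,F,G} — only D is left for (r3,c5).
row 5 has {A,B,D,E,F,G}; column 4 has {A,D,F,G} — only C is left for (r5,c4).
row 1 is empty so far; column 5 has {B,C,D,E,F,G} — only A is left for (r1,c5).
row 1 has {A}; column 7 has {C,D,E,F,G} — only B is left for (r1,c7).
row 2 has {C}; column 7 has {B,C,D,E,F,G} — only A is left for (r2,c7).
row 3 has {A,C,D,E,G}; column 1 has {A,B,C,E} — only F is left for (r3,c1).
row 3 has {A,C,D,E,F,G}; column 3 has {A,D,E,G} — only B is left for (r3,c3).
row 1 has {A,B}; column 4 has {A,C,D,F,G} — only E is left for (r1,c4).
row 1 has {A,B,E}; column 6 has {A,B,C,D,F} — only G is left for (r1,c6).
row 2 has {A,C}; column 3 has {A,B,D,E,G} — only F is left for (r2,c3).
row 2 has {A,C,F}; column 4 has {A,C,D,E,F,G} — only B is left for (r2,c4).
row 2 has {A,B,C,F}; column 6 has {A,B,C,D,F,G} — only E is left for (r2,c6).
row 1 has {A,B,E,G}; column 1 has {A,B,C,E,F} — only D is left for (r1,c1).
row 1 has {A,B,D,E,G}; column 2 has {A,B,C,E,G} — only F is left for (r1,c2).
row 1 has {A,B,D,E,F,G}; column 3 has {A,B,D,E,F,G} — only C is left for (r1,c3).
row 2 has {A,B,C,E,F}; column 1 has {A,B,C,D,E,F} — only G is left for (r2,c1).
row 2 has {A,B,C,E,F,G}; column 2 has {A,B,C,E,F,G} — only D is left for (r2,c2).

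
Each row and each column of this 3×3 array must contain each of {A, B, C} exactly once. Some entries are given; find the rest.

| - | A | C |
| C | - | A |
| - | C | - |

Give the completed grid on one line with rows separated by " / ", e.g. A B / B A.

B A C / C B A / A C B

(r1,c1) = B
(r2,c2) = B
(r3,c1) = A
(r3,c3) = B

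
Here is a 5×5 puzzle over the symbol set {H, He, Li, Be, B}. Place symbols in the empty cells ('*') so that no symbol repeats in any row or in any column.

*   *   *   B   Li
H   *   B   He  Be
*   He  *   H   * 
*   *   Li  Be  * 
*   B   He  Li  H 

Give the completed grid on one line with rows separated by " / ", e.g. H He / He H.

(r2,c2) = Li
(r3,c3) = Be
(r3,c5) = B
(r4,c2) = H
(r4,c5) = He
(r5,c1) = Be
(r1,c1) = He
(r1,c2) = Be
(r1,c3) = H
(r3,c1) = Li
(r4,c1) = B

He Be H B Li / H Li B He Be / Li He Be H B / B H Li Be He / Be B He Li H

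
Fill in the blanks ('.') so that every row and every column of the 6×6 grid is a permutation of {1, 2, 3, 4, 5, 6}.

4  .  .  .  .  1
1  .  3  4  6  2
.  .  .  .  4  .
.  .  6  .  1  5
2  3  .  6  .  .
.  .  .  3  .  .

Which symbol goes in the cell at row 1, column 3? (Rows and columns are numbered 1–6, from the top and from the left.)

(r2,c2) = 5
(r4,c1) = 3
(r4,c4) = 2
(r5,c5) = 5
(r5,c6) = 4
(r6,c5) = 2
(r6,c6) = 6
(r1,c4) = 5
(r1,c5) = 3
(r3,c4) = 1
(r3,c6) = 3
(r4,c2) = 4
(r5,c3) = 1
(r6,c1) = 5
(r6,c2) = 1
(r6,c3) = 4
(r1,c3) = 2

2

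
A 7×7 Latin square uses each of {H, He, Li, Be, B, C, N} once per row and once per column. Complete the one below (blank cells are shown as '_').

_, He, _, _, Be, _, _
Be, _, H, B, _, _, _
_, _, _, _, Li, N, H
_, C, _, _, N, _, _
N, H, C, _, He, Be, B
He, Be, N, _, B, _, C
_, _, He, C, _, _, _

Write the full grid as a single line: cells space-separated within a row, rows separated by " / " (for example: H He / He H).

Cell (r2,c5): row 2 has {H,Be,B}; column 5 has {He,Li,Be,B,N} → C.
Cell (r3,c2): row 3 has {H,Li,N}; column 2 has {H,He,Be,C} → B.
Cell (r3,c3): row 3 has {H,Li,B,N}; column 3 has {H,He,C,N} → Be.
Cell (r3,c4): row 3 has {H,Li,Be,B,N}; column 4 has {B,C} → He.
Cell (r5,c4): row 5 has {H,He,Be,B,C,N}; column 4 has {He,B,C} → Li.
Cell (r6,c4): row 6 has {He,Be,B,C,N}; column 4 has {He,Li,B,C} → H.
Cell (r6,c6): row 6 has {H,He,Be,B,C,N}; column 6 has {Be,N} → Li.
Cell (r7,c5): row 7 has {He,C}; column 5 has {He,Li,Be,B,C,N} → H.
Cell (r7,c6): row 7 has {H,He,C}; column 6 has {Li,Be,N} → B.
Cell (r1,c4): row 1 has {He,Be}; column 4 has {H,He,Li,B,C} → N.
Cell (r1,c7): row 1 has {He,Be,N}; column 7 has {H,B,C} → Li.
Cell (r2,c6): row 2 has {H,Be,B,C}; column 6 has {Li,Be,B,N} → He.
Cell (r2,c7): row 2 has {H,He,Be,B,C}; column 7 has {H,Li,B,C} → N.
Cell (r3,c1): row 3 has {H,He,Li,Be,B,N}; column 1 has {He,Be,N} → C.
Cell (r4,c4): row 4 has {C,N}; column 4 has {H,He,Li,B,C,N} → Be.
Cell (r4,c6): row 4 has {Be,C,N}; column 6 has {He,Li,Be,B,N} → H.
Cell (r4,c7): row 4 has {H,Be,C,N}; column 7 has {H,Li,B,C,N} → He.
Cell (r7,c1): row 7 has {H,He,B,C}; column 1 has {He,Be,C,N} → Li.
Cell (r7,c2): row 7 has {H,He,Li,B,C}; column 2 has {H,He,Be,B,C} → N.
Cell (r7,c7): row 7 has {H,He,Li,B,C,N}; column 7 has {H,He,Li,B,C,N} → Be.
Cell (r1,c3): row 1 has {He,Li,Be,N}; column 3 has {H,He,Be,C,N} → B.
Cell (r1,c6): row 1 has {He,Li,Be,B,N}; column 6 has {H,He,Li,Be,B,N} → C.
Cell (r2,c2): row 2 has {H,He,Be,B,C,N}; column 2 has {H,He,Be,B,C,N} → Li.
Cell (r4,c1): row 4 has {H,He,Be,C,N}; column 1 has {He,Li,Be,C,N} → B.
Cell (r4,c3): row 4 has {H,He,Be,B,C,N}; column 3 has {H,He,Be,B,C,N} → Li.
Cell (r1,c1): row 1 has {He,Li,Be,B,C,N}; column 1 has {He,Li,Be,B,C,N} → H.

H He B N Be C Li / Be Li H B C He N / C B Be He Li N H / B C Li Be N H He / N H C Li He Be B / He Be N H B Li C / Li N He C H B Be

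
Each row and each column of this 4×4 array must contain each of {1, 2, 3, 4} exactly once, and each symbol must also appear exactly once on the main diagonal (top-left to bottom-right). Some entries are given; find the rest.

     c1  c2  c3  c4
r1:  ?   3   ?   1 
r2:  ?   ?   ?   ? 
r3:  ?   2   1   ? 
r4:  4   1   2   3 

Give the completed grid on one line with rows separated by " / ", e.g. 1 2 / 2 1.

2 3 4 1 / 1 4 3 2 / 3 2 1 4 / 4 1 2 3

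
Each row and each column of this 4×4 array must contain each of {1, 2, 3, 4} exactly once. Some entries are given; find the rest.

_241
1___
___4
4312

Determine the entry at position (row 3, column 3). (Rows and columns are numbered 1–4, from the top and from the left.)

3

Cell (r1,c1): row 1 has {1,2,4}; column 1 has {1,4} → 3.
Cell (r2,c2): row 2 has {1}; column 2 has {2,3} → 4.
Cell (r2,c4): row 2 has {1,4}; column 4 has {1,2,4} → 3.
Cell (r3,c1): row 3 has {4}; column 1 has {1,3,4} → 2.
Cell (r3,c2): row 3 has {2,4}; column 2 has {2,3,4} → 1.
Cell (r3,c3): row 3 has {1,2,4}; column 3 has {1,4} → 3.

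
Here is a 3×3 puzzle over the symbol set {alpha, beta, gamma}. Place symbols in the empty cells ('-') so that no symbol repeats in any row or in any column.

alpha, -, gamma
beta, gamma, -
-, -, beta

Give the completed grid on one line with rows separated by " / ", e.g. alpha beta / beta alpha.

(r1,c2) = beta
(r2,c3) = alpha
(r3,c1) = gamma
(r3,c2) = alpha

alpha beta gamma / beta gamma alpha / gamma alpha beta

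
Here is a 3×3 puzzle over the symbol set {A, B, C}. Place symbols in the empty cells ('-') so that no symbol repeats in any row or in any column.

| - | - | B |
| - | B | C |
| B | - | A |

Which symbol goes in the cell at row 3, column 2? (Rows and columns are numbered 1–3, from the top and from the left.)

(r2,c1): row 2 has {B,C}; column 1 has {B}, so it must be A.
(r3,c2): row 3 has {A,B}; column 2 has {B}, so it must be C.

C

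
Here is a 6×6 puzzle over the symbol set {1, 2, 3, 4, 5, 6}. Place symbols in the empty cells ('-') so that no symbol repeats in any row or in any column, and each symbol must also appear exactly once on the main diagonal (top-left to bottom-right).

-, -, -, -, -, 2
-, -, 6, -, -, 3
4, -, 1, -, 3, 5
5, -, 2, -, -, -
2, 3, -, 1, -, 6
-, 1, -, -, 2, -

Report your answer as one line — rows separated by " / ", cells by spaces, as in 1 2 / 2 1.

(r2,c1) = 1
(r6,c6) = 4
(r4,c6) = 1
(r5,c5) = 5
(r2,c2) = 2
(r2,c5) = 4
(r3,c2) = 6
(r3,c4) = 2
(r4,c2) = 4
(r4,c5) = 6
(r5,c3) = 4
(r1,c2) = 5
(r1,c3) = 3
(r1,c5) = 1
(r2,c4) = 5
(r4,c4) = 3
(r6,c3) = 5
(r6,c4) = 6
(r1,c1) = 6
(r1,c4) = 4
(r6,c1) = 3

6 5 3 4 1 2 / 1 2 6 5 4 3 / 4 6 1 2 3 5 / 5 4 2 3 6 1 / 2 3 4 1 5 6 / 3 1 5 6 2 4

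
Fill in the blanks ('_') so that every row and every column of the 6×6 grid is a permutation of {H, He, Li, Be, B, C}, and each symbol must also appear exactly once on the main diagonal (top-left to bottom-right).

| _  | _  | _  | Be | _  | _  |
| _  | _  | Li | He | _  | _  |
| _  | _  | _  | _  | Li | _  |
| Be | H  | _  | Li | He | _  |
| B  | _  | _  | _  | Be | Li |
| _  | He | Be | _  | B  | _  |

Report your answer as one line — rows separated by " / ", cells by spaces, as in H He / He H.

Cell (r5,c2): row 5 has {Li,Be,B}; column 2 has {H,He} → C.
Cell (r5,c4): row 5 has {Li,Be,B,C}; column 4 has {He,Li,Be} → H.
Cell (r6,c4): row 6 has {He,Be,B}; column 4 has {H,He,Li,Be} → C.
Cell (r6,c6): row 6 has {He,Be,B,C}; column 6 has {Li}; the diagonal has {Li,Be} → H.
Cell (r2,c2): row 2 has {He,Li}; column 2 has {H,He,C}; the diagonal has {H,Li,Be} → B.
Cell (r3,c2): row 3 has {Li}; column 2 has {H,He,B,C} → Be.
Cell (r3,c4): row 3 has {Li,Be}; column 4 has {H,He,Li,Be,C} → B.
Cell (r5,c3): row 5 has {H,Li,Be,B,C}; column 3 has {Li,Be} → He.
Cell (r6,c1): row 6 has {H,He,Be,B,C}; column 1 has {Be,B} → Li.
Cell (r1,c2): row 1 has {Be}; column 2 has {H,He,Be,B,C} → Li.
Cell (r3,c3): row 3 has {Li,Be,B}; column 3 has {He,Li,Be}; the diagonal has {H,Li,Be,B} → C.
Cell (r3,c6): row 3 has {Li,Be,B,C}; column 6 has {H,Li} → He.
Cell (r4,c3): row 4 has {H,He,Li,Be}; column 3 has {He,Li,Be,C} → B.
Cell (r4,c6): row 4 has {H,He,Li,Be,B}; column 6 has {H,He,Li} → C.
Cell (r1,c1): row 1 has {Li,Be}; column 1 has {Li,Be,B}; the diagonal has {H,Li,Be,B,C} → He.
Cell (r1,c3): row 1 has {He,Li,Be}; column 3 has {He,Li,Be,B,C} → H.
Cell (r1,c5): row 1 has {H,He,Li,Be}; column 5 has {He,Li,Be,B} → C.
Cell (r1,c6): row 1 has {H,He,Li,Be,C}; column 6 has {H,He,Li,C} → B.
Cell (r2,c5): row 2 has {He,Li,B}; column 5 has {He,Li,Be,B,C} → H.
Cell (r2,c6): row 2 has {H,He,Li,B}; column 6 has {H,He,Li,B,C} → Be.
Cell (r3,c1): row 3 has {He,Li,Be,B,C}; column 1 has {He,Li,Be,B} → H.
Cell (r2,c1): row 2 has {H,He,Li,Be,B}; column 1 has {H,He,Li,Be,B} → C.

He Li H Be C B / C B Li He H Be / H Be C B Li He / Be H B Li He C / B C He H Be Li / Li He Be C B H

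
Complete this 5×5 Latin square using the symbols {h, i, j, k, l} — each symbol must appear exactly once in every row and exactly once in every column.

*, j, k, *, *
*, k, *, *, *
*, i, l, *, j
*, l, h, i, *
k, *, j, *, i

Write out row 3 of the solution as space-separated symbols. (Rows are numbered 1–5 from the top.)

h i l k j

(r2,c3) = i
(r3,c1) = h
(r3,c4) = k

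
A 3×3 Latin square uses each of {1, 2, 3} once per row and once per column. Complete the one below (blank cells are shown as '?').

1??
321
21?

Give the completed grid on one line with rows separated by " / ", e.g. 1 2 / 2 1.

1 3 2 / 3 2 1 / 2 1 3

row 1 has {1}; column 2 has {1,2} — only 3 is left for (r1,c2).
row 1 has {1,3}; column 3 has {1} — only 2 is left for (r1,c3).
row 3 has {1,2}; column 3 has {1,2} — only 3 is left for (r3,c3).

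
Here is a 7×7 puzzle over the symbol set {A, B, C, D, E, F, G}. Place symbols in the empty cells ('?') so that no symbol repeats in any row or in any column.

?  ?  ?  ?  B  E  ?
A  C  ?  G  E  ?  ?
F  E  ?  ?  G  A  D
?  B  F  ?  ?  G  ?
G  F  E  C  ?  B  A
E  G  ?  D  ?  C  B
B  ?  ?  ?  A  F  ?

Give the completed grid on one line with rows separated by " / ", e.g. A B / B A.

C A D F B E G / A C B G E D F / F E C B G A D / D B F A C G E / G F E C D B A / E G A D F C B / B D G E A F C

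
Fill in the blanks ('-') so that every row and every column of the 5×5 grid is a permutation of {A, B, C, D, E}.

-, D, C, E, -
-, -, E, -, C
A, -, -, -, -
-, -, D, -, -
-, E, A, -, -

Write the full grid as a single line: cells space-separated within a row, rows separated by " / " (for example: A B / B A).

(r1,c1) = B
(r1,c5) = A
(r2,c1) = D
(r3,c3) = B
(r5,c1) = C
(r3,c2) = C
(r3,c4) = D
(r3,c5) = E
(r4,c1) = E
(r4,c5) = B
(r5,c4) = B
(r5,c5) = D
(r2,c4) = A
(r4,c2) = A
(r4,c4) = C
(r2,c2) = B

B D C E A / D B E A C / A C B D E / E A D C B / C E A B D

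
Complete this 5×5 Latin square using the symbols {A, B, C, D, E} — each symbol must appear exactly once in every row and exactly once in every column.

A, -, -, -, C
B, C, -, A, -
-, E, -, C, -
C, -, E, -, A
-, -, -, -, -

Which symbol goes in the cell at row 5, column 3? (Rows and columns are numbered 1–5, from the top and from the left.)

(r2,c3) = D
(r2,c5) = E
(r3,c1) = D
(r3,c5) = B
(r5,c1) = E
(r5,c5) = D
(r1,c3) = B
(r3,c3) = A
(r5,c3) = C

C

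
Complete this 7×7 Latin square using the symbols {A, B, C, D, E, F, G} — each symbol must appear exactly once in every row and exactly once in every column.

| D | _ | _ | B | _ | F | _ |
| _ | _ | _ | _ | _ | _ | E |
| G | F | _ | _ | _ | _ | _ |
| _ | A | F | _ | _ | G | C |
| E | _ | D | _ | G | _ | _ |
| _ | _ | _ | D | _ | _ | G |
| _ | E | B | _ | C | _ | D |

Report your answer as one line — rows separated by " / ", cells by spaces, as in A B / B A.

row 1 has {B,D,F}; column 7 has {C,D,E,G} — only A is left for (r1,c7).
row 3 has {F,G}; column 7 has {A,C,D,E,G} — only B is left for (r3,c7).
row 4 has {A,C,F,G}; column 1 has {D,E,G} — only B is left for (r4,c1).
row 4 has {A,B,C,F,G}; column 4 has {B,D} — only E is left for (r4,c4).
row 4 has {A,B,C,E,F,G}; column 5 has {C,G} — only D is left for (r4,c5).
row 5 has {D,E,G}; column 7 has {A,B,C,D,E,G} — only F is left for (r5,c7).
row 7 has {B,C,D,E}; column 6 has {F,G} — only A is left for (r7,c6).
row 1 has {A,B,D,F}; column 5 has {C,D,G} — only E is left for (r1,c5).
row 3 has {B,F,G}; column 5 has {C,D,E,G} — only A is left for (r3,c5).
row 7 has {A,B,C,D,E}; column 1 has {B,D,E,G} — only F is left for (r7,c1).
row 7 has {A,B,C,D,E,F}; column 4 has {B,D,E} — only G is left for (r7,c4).
row 3 has {A,B,F,G}; column 4 has {B,D,E,G} — only C is left for (r3,c4).
row 5 has {D,E,F,G}; column 4 has {B,C,D,E,G} — only A is left for (r5,c4).
row 2 has {E}; column 4 has {A,B,C,D,E,G} — only F is left for (r2,c4).
row 2 has {E,F}; column 5 has {A,C,D,E,G} — only B is left for (r2,c5).
row 3 has {A,B,C,F,G}; column 3 has {B,D,F} — only E is left for (r3,c3).
row 3 has {A,B,C,E,F,G}; column 6 has {A,F,G} — only D is left for (r3,c6).
row 6 has {D,G}; column 5 has {A,B,C,D,E,G} — only F is left for (r6,c5).
row 2 has {B,E,F}; column 6 has {A,D,F,G} — only C is left for (r2,c6).
row 5 has {A,D,E,F,G}; column 6 has {A,C,D,F,G} — only B is left for (r5,c6).
row 6 has {D,F,G}; column 6 has {A,B,C,D,F,G} — only E is left for (r6,c6).
row 2 has {B,C,E,F}; column 1 has {B,D,E,F,G} — only A is left for (r2,c1).
row 2 has {A,B,C,E,F}; column 3 has {B,D,E,F} — only G is left for (r2,c3).
row 5 has {A,B,D,E,F,G}; column 2 has {A,E,F} — only C is left for (r5,c2).
row 6 has {D,E,F,G}; column 1 has {A,B,D,E,F,G} — only C is left for (r6,c1).
row 6 has {C,D,E,F,G}; column 2 has {A,C,E,F} — only B is left for (r6,c2).
row 6 has {B,C,D,E,F,G}; column 3 has {B,D,E,F,G} — only A is left for (r6,c3).
row 1 has {A,B,D,E,F}; column 2 has {A,B,C,E,F} — only G is left for (r1,c2).
row 1 has {A,B,D,E,F,G}; column 3 has {A,B,D,E,F,G} — only C is left for (r1,c3).
row 2 has {A,B,C,E,F,G}; column 2 has {A,B,C,E,F,G} — only D is left for (r2,c2).

D G C B E F A / A D G F B C E / G F E C A D B / B A F E D G C / E C D A G B F / C B A D F E G / F E B G C A D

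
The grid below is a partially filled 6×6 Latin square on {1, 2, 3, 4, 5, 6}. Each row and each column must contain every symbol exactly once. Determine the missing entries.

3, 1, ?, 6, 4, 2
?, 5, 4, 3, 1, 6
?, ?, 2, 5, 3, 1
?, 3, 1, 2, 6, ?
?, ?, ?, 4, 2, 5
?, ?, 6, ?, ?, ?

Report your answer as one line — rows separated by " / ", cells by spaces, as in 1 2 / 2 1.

3 1 5 6 4 2 / 2 5 4 3 1 6 / 6 4 2 5 3 1 / 5 3 1 2 6 4 / 1 6 3 4 2 5 / 4 2 6 1 5 3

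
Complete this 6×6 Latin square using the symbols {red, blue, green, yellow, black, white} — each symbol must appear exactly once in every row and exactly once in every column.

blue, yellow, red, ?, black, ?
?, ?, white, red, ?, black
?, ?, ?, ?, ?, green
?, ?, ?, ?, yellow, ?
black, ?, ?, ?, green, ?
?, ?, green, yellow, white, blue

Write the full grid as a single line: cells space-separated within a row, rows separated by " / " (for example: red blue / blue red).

blue yellow red green black white / yellow green white red blue black / white blue yellow black red green / green white black blue yellow red / black red blue white green yellow / red black green yellow white blue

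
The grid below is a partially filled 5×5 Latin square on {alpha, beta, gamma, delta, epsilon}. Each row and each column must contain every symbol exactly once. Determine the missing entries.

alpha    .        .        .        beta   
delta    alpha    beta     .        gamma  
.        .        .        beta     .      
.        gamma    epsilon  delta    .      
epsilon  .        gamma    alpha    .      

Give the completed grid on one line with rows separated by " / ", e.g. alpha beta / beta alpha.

alpha epsilon delta gamma beta / delta alpha beta epsilon gamma / gamma delta alpha beta epsilon / beta gamma epsilon delta alpha / epsilon beta gamma alpha delta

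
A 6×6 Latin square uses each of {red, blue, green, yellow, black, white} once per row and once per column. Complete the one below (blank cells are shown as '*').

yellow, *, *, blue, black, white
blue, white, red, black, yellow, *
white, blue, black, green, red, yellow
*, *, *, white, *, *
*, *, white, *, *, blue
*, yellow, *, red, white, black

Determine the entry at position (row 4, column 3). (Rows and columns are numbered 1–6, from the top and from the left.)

(r1,c3) = green
(r2,c6) = green
(r4,c6) = red
(r5,c4) = yellow
(r5,c5) = green
(r6,c1) = green
(r6,c3) = blue
(r1,c2) = red
(r4,c1) = black
(r4,c2) = green
(r4,c3) = yellow

yellow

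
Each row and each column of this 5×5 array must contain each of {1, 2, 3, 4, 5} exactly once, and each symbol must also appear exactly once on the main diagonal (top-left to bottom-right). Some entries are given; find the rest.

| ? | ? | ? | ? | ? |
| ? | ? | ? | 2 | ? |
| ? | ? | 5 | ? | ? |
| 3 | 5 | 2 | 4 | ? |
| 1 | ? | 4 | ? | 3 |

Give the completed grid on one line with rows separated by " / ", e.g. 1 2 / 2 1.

2 4 1 3 5 / 5 1 3 2 4 / 4 3 5 1 2 / 3 5 2 4 1 / 1 2 4 5 3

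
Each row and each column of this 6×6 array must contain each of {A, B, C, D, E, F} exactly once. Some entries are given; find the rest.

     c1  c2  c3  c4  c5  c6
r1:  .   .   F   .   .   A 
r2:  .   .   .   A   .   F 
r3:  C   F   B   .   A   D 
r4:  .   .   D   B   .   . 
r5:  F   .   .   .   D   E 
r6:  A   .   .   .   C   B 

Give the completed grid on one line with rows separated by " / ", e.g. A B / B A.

B C F D E A / D E C A B F / C F B E A D / E A D B F C / F B A C D E / A D E F C B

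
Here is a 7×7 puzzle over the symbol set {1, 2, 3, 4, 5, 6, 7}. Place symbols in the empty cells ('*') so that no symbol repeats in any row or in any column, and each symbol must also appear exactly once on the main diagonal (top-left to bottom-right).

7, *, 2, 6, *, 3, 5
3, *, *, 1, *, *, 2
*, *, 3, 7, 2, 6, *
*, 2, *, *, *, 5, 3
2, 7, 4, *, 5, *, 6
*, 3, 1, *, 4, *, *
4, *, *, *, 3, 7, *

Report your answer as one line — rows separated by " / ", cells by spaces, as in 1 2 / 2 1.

7 4 2 6 1 3 5 / 3 6 5 1 7 4 2 / 5 1 3 7 2 6 4 / 1 2 7 4 6 5 3 / 2 7 4 3 5 1 6 / 6 3 1 5 4 2 7 / 4 5 6 2 3 7 1

At row 1, column 5: row 1 has {2,3,5,6,7}; column 5 has {2,3,4,5}; that leaves 1.
At row 2, column 6: row 2 has {1,2,3}; column 6 has {3,5,6,7}; that leaves 4.
At row 4, column 4: row 4 has {2,3,5}; column 4 has {1,6,7}; the diagonal has {3,5,7}; that leaves 4.
At row 5, column 4: row 5 has {2,4,5,6,7}; column 4 has {1,4,6,7}; that leaves 3.
At row 5, column 6: row 5 has {2,3,4,5,6,7}; column 6 has {3,4,5,6,7}; that leaves 1.
At row 6, column 6: row 6 has {1,3,4}; column 6 has {1,3,4,5,6,7}; the diagonal has {3,4,5,7}; that leaves 2.
At row 6, column 7: row 6 has {1,2,3,4}; column 7 has {2,3,5,6}; that leaves 7.
At row 7, column 7: row 7 has {3,4,7}; column 7 has {2,3,5,6,7}; the diagonal has {2,3,4,5,7}; that leaves 1.
At row 1, column 2: row 1 has {1,2,3,5,6,7}; column 2 has {2,3,7}; that leaves 4.
At row 2, column 2: row 2 has {1,2,3,4}; column 2 has {2,3,4,7}; the diagonal has {1,2,3,4,5,7}; that leaves 6.
At row 2, column 5: row 2 has {1,2,3,4,6}; column 5 has {1,2,3,4,5}; that leaves 7.
At row 3, column 7: row 3 has {2,3,6,7}; column 7 has {1,2,3,5,6,7}; that leaves 4.
At row 4, column 5: row 4 has {2,3,4,5}; column 5 has {1,2,3,4,5,7}; that leaves 6.
At row 6, column 4: row 6 has {1,2,3,4,7}; column 4 has {1,3,4,6,7}; that leaves 5.
At row 7, column 2: row 7 has {1,3,4,7}; column 2 has {2,3,4,6,7}; that leaves 5.
At row 7, column 3: row 7 has {1,3,4,5,7}; column 3 has {1,2,3,4}; that leaves 6.
At row 7, column 4: row 7 has {1,3,4,5,6,7}; column 4 has {1,3,4,5,6,7}; that leaves 2.
At row 2, column 3: row 2 has {1,2,3,4,6,7}; column 3 has {1,2,3,4,6}; that leaves 5.
At row 3, column 2: row 3 has {2,3,4,6,7}; column 2 has {2,3,4,5,6,7}; that leaves 1.
At row 4, column 1: row 4 has {2,3,4,5,6}; column 1 has {2,3,4,7}; that leaves 1.
At row 4, column 3: row 4 has {1,2,3,4,5,6}; column 3 has {1,2,3,4,5,6}; that leaves 7.
At row 6, column 1: row 6 has {1,2,3,4,5,7}; column 1 has {1,2,3,4,7}; that leaves 6.
At row 3, column 1: row 3 has {1,2,3,4,6,7}; column 1 has {1,2,3,4,6,7}; that leaves 5.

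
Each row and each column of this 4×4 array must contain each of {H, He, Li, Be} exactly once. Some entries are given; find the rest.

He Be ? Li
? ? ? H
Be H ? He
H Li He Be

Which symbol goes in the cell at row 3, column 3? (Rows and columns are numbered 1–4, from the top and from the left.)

Cell (r1,c3): row 1 has {He,Li,Be}; column 3 has {He} → H.
Cell (r2,c1): row 2 has {H}; column 1 has {H,He,Be} → Li.
Cell (r2,c2): row 2 has {H,Li}; column 2 has {H,Li,Be} → He.
Cell (r2,c3): row 2 has {H,He,Li}; column 3 has {H,He} → Be.
Cell (r3,c3): row 3 has {H,He,Be}; column 3 has {H,He,Be} → Li.

Li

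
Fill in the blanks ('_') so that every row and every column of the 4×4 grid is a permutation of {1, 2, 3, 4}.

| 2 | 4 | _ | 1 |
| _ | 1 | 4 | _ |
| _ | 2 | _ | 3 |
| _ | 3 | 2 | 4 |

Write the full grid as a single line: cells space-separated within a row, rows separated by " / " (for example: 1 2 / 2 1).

(r1,c3) = 3
(r2,c1) = 3
(r2,c4) = 2
(r3,c3) = 1
(r4,c1) = 1
(r3,c1) = 4

2 4 3 1 / 3 1 4 2 / 4 2 1 3 / 1 3 2 4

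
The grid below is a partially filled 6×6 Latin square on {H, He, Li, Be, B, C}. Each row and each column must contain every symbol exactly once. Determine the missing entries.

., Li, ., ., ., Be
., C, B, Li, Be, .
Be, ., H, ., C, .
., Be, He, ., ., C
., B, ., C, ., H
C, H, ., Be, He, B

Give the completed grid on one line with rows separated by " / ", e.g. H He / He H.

B Li C He H Be / H C B Li Be He / Be He H B C Li / Li Be He H B C / He B Be C Li H / C H Li Be He B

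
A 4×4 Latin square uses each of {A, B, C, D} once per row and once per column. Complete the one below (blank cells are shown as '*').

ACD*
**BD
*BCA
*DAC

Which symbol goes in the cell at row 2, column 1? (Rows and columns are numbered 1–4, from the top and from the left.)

C

(r1,c4) = B
(r2,c1) = C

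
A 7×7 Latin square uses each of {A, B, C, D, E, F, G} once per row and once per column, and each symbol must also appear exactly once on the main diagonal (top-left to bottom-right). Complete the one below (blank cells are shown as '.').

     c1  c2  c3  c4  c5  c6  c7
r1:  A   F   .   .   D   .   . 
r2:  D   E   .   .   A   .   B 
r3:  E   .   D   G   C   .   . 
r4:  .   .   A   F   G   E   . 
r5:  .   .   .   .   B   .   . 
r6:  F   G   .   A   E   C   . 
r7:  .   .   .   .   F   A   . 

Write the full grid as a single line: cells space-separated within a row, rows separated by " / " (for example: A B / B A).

(r2,c4): row 2 has {A,B,D,E}; column 4 has {A,F,G}, so it must be C.
(r6,c3): row 6 has {A,C,E,F,G}; column 3 has {A,D}, so it must be B.
(r6,c7): row 6 has {A,B,C,E,F,G}; column 7 has {B}, so it must be D.
(r7,c7): row 7 has {A,F}; column 7 has {B,D}; the diagonal has {A,B,C,D,E,F}, so it must be G.
(r4,c7): row 4 has {A,E,F,G}; column 7 has {B,D,G}, so it must be C.
(r1,c7): row 1 has {A,D,F}; column 7 has {B,C,D,G}, so it must be E.
(r4,c1): row 4 has {A,C,E,F,G}; column 1 has {A,D,E,F}, so it must be B.
(r4,c2): row 4 has {A,B,C,E,F,G}; column 2 has {E,F,G}, so it must be D.
(r7,c1): row 7 has {A,F,G}; column 1 has {A,B,D,E,F}, so it must be C.
(r7,c2): row 7 has {A,C,F,G}; column 2 has {D,E,F,G}, so it must be B.
(r7,c3): row 7 has {A,B,C,F,G}; column 3 has {A,B,D}, so it must be E.
(r7,c4): row 7 has {A,B,C,E,F,G}; column 4 has {A,C,F,G}, so it must be D.
(r1,c4): row 1 has {A,D,E,F}; column 4 has {A,C,D,F,G}, so it must be B.
(r1,c6): row 1 has {A,B,D,E,F}; column 6 has {A,C,E}, so it must be G.
(r2,c6): row 2 has {A,B,C,D,E}; column 6 has {A,C,E,G}, so it must be F.
(r3,c2): row 3 has {C,D,E,G}; column 2 has {B,D,E,F,G}, so it must be A.
(r3,c6): row 3 has {A,C,D,E,G}; column 6 has {A,C,E,F,G}, so it must be B.
(r3,c7): row 3 has {A,B,C,D,E,G}; column 7 has {B,C,D,E,G}, so it must be F.
(r5,c1): row 5 has {B}; column 1 has {A,B,C,D,E,F}, so it must be G.
(r5,c2): row 5 has {B,G}; column 2 has {A,B,D,E,F,G}, so it must be C.
(r5,c3): row 5 has {B,C,G}; column 3 has {A,B,D,E}, so it must be F.
(r5,c4): row 5 has {B,C,F,G}; column 4 has {A,B,C,D,F,G}, so it must be E.
(r5,c6): row 5 has {B,C,E,F,G}; column 6 has {A,B,C,E,F,G}, so it must be D.
(r5,c7): row 5 has {B,C,D,E,F,G}; column 7 has {B,C,D,E,F,G}, so it must be A.
(r1,c3): row 1 has {A,B,D,E,F,G}; column 3 has {A,B,D,E,F}, so it must be C.
(r2,c3): row 2 has {A,B,C,D,E,F}; column 3 has {A,B,C,D,E,F}, so it must be G.

A F C B D G E / D E G C A F B / E A D G C B F / B D A F G E C / G C F E B D A / F G B A E C D / C B E D F A G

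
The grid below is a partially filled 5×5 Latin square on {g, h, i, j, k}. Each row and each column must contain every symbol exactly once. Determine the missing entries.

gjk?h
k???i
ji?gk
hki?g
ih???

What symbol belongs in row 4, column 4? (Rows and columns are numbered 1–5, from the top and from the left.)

j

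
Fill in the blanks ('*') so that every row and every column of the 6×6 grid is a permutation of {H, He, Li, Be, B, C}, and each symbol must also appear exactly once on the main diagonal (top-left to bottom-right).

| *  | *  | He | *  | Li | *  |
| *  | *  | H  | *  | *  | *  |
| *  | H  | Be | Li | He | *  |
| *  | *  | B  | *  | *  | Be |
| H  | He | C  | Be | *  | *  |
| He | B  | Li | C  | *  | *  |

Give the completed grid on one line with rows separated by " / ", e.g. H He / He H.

row 5 has {H,He,Be,C}; column 5 has {He,Li}; the diagonal has {Be} — only B is left for (r5,c5).
row 5 has {H,He,Be,B,C}; column 6 has {Be} — only Li is left for (r5,c6).
row 6 has {He,Li,B,C}; column 6 has {Li,Be}; the diagonal has {Be,B} — only H is left for (r6,c6).
row 1 has {He,Li}; column 1 has {H,He}; the diagonal has {H,Be,B} — only C is left for (r1,c1).
row 1 has {He,Li,C}; column 2 has {H,He,B} — only Be is left for (r1,c2).
row 1 has {He,Li,Be,C}; column 6 has {H,Li,Be} — only B is left for (r1,c6).
row 2 has {H}; column 2 has {H,He,Be,B}; the diagonal has {H,Be,B,C} — only Li is left for (r2,c2).
row 3 has {H,He,Li,Be}; column 1 has {H,He,C} — only B is left for (r3,c1).
row 3 has {H,He,Li,Be,B}; column 6 has {H,Li,Be,B} — only C is left for (r3,c6).
row 4 has {Be,B}; column 1 has {H,He,B,C} — only Li is left for (r4,c1).
row 4 has {Li,Be,B}; column 2 has {H,He,Li,Be,B} — only C is left for (r4,c2).
row 4 has {Li,Be,B,C}; column 4 has {Li,Be,C}; the diagonal has {H,Li,Be,B,C} — only He is left for (r4,c4).
row 4 has {He,Li,Be,B,C}; column 5 has {He,Li,B} — only H is left for (r4,c5).
row 6 has {H,He,Li,B,C}; column 5 has {H,He,Li,B} — only Be is left for (r6,c5).
row 1 has {He,Li,Be,B,C}; column 4 has {He,Li,Be,C} — only H is left for (r1,c4).
row 2 has {H,Li}; column 1 has {H,He,Li,B,C} — only Be is left for (r2,c1).
row 2 has {H,Li,Be}; column 4 has {H,He,Li,Be,C} — only B is left for (r2,c4).
row 2 has {H,Li,Be,B}; column 5 has {H,He,Li,Be,B} — only C is left for (r2,c5).
row 2 has {H,Li,Be,B,C}; column 6 has {H,Li,Be,B,C} — only He is left for (r2,c6).

C Be He H Li B / Be Li H B C He / B H Be Li He C / Li C B He H Be / H He C Be B Li / He B Li C Be H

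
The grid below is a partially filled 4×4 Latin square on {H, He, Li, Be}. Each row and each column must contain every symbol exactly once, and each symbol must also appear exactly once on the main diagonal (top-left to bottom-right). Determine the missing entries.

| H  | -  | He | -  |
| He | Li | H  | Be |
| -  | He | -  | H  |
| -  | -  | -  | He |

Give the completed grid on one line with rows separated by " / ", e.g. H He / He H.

H Be He Li / He Li H Be / Li He Be H / Be H Li He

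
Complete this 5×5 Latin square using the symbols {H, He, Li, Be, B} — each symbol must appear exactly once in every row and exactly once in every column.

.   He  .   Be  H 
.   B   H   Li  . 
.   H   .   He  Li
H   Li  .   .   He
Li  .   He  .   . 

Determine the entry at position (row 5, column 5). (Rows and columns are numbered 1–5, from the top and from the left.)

row 1 has {H,He,Be}; column 1 has {H,Li} — only B is left for (r1,c1).
row 1 has {H,He,Be,B}; column 3 has {H,He} — only Li is left for (r1,c3).
row 2 has {H,Li,B}; column 5 has {H,He,Li} — only Be is left for (r2,c5).
row 3 has {H,He,Li}; column 1 has {H,Li,B} — only Be is left for (r3,c1).
row 3 has {H,He,Li,Be}; column 3 has {H,He,Li} — only B is left for (r3,c3).
row 4 has {H,He,Li}; column 3 has {H,He,Li,B} — only Be is left for (r4,c3).
row 4 has {H,He,Li,Be}; column 4 has {He,Li,Be} — only B is left for (r4,c4).
row 5 has {He,Li}; column 2 has {H,He,Li,B} — only Be is left for (r5,c2).
row 5 has {He,Li,Be}; column 4 has {He,Li,Be,B} — only H is left for (r5,c4).
row 5 has {H,He,Li,Be}; column 5 has {H,He,Li,Be} — only B is left for (r5,c5).

B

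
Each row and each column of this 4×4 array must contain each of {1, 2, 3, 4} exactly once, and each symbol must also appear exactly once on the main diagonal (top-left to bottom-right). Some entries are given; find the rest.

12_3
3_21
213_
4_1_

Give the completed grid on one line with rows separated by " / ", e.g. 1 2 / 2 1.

1 2 4 3 / 3 4 2 1 / 2 1 3 4 / 4 3 1 2

(r1,c3) = 4
(r2,c2) = 4
(r3,c4) = 4
(r4,c2) = 3
(r4,c4) = 2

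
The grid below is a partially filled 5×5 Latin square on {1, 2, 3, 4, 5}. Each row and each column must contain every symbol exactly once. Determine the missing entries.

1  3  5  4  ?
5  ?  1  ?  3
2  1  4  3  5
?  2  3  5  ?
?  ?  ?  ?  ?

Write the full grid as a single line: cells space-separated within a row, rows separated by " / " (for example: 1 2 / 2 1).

1 3 5 4 2 / 5 4 1 2 3 / 2 1 4 3 5 / 4 2 3 5 1 / 3 5 2 1 4

At row 1, column 5: row 1 has {1,3,4,5}; column 5 has {3,5}; that leaves 2.
At row 2, column 2: row 2 has {1,3,5}; column 2 has {1,2,3}; that leaves 4.
At row 2, column 4: row 2 has {1,3,4,5}; column 4 has {3,4,5}; that leaves 2.
At row 4, column 1: row 4 has {2,3,5}; column 1 has {1,2,5}; that leaves 4.
At row 4, column 5: row 4 has {2,3,4,5}; column 5 has {2,3,5}; that leaves 1.
At row 5, column 1: row 5 is empty so far; column 1 has {1,2,4,5}; that leaves 3.
At row 5, column 2: row 5 has {3}; column 2 has {1,2,3,4}; that leaves 5.
At row 5, column 3: row 5 has {3,5}; column 3 has {1,3,4,5}; that leaves 2.
At row 5, column 4: row 5 has {2,3,5}; column 4 has {2,3,4,5}; that leaves 1.
At row 5, column 5: row 5 has {1,2,3,5}; column 5 has {1,2,3,5}; that leaves 4.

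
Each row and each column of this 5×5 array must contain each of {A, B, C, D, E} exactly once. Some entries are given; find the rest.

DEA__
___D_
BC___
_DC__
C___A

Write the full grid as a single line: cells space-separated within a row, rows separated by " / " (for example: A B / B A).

At row 5, column 2: row 5 has {A,C}; column 2 has {C,D,E}; that leaves B.
At row 5, column 4: row 5 has {A,B,C}; column 4 has {D}; that leaves E.
At row 2, column 2: row 2 has {D}; column 2 has {B,C,D,E}; that leaves A.
At row 3, column 4: row 3 has {B,C}; column 4 has {D,E}; that leaves A.
At row 4, column 4: row 4 has {C,D}; column 4 has {A,D,E}; that leaves B.
At row 4, column 5: row 4 has {B,C,D}; column 5 has {A}; that leaves E.
At row 5, column 3: row 5 has {A,B,C,E}; column 3 has {A,C}; that leaves D.
At row 1, column 4: row 1 has {A,D,E}; column 4 has {A,B,D,E}; that leaves C.
At row 1, column 5: row 1 has {A,C,D,E}; column 5 has {A,E}; that leaves B.
At row 2, column 1: row 2 has {A,D}; column 1 has {B,C,D}; that leaves E.
At row 2, column 3: row 2 has {A,D,E}; column 3 has {A,C,D}; that leaves B.
At row 2, column 5: row 2 has {A,B,D,E}; column 5 has {A,B,E}; that leaves C.
At row 3, column 3: row 3 has {A,B,C}; column 3 has {A,B,C,D}; that leaves E.
At row 3, column 5: row 3 has {A,B,C,E}; column 5 has {A,B,C,E}; that leaves D.
At row 4, column 1: row 4 has {B,C,D,E}; column 1 has {B,C,D,E}; that leaves A.

D E A C B / E A B D C / B C E A D / A D C B E / C B D E A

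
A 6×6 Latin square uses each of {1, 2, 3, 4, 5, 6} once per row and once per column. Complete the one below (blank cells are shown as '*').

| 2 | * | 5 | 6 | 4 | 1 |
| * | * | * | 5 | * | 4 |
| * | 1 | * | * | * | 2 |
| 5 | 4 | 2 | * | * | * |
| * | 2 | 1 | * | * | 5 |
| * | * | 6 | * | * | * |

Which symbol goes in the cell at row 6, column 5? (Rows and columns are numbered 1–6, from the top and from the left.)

1

(r1,c2): row 1 has {1,2,4,5,6}; column 2 has {1,2,4}, so it must be 3.
(r2,c2): row 2 has {4,5}; column 2 has {1,2,3,4}, so it must be 6.
(r2,c3): row 2 has {4,5,6}; column 3 has {1,2,5,6}, so it must be 3.
(r3,c3): row 3 has {1,2}; column 3 has {1,2,3,5,6}, so it must be 4.
(r3,c4): row 3 has {1,2,4}; column 4 has {5,6}, so it must be 3.
(r4,c4): row 4 has {2,4,5}; column 4 has {3,5,6}, so it must be 1.
(r5,c4): row 5 has {1,2,5}; column 4 has {1,3,5,6}, so it must be 4.
(r6,c2): row 6 has {6}; column 2 has {1,2,3,4,6}, so it must be 5.
(r6,c4): row 6 has {5,6}; column 4 has {1,3,4,5,6}, so it must be 2.
(r6,c6): row 6 has {2,5,6}; column 6 has {1,2,4,5}, so it must be 3.
(r2,c1): row 2 has {3,4,5,6}; column 1 has {2,5}, so it must be 1.
(r2,c5): row 2 has {1,3,4,5,6}; column 5 has {4}, so it must be 2.
(r3,c1): row 3 has {1,2,3,4}; column 1 has {1,2,5}, so it must be 6.
(r3,c5): row 3 has {1,2,3,4,6}; column 5 has {2,4}, so it must be 5.
(r4,c6): row 4 has {1,2,4,5}; column 6 has {1,2,3,4,5}, so it must be 6.
(r5,c1): row 5 has {1,2,4,5}; column 1 has {1,2,5,6}, so it must be 3.
(r5,c5): row 5 has {1,2,3,4,5}; column 5 has {2,4,5}, so it must be 6.
(r6,c1): row 6 has {2,3,5,6}; column 1 has {1,2,3,5,6}, so it must be 4.
(r6,c5): row 6 has {2,3,4,5,6}; column 5 has {2,4,5,6}, so it must be 1.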